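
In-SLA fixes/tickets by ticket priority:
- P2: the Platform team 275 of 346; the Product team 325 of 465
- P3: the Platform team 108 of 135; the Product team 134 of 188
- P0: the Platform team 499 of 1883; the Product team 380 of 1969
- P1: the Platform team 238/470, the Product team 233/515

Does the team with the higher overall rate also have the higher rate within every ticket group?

Yes

P2: the Platform team 275/346 = 79.5%, the Product team 325/465 = 69.9% → the Platform team
P3: the Platform team 108/135 = 80.0%, the Product team 134/188 = 71.3% → the Platform team
P0: the Platform team 499/1883 = 26.5%, the Product team 380/1969 = 19.3% → the Platform team
P1: the Platform team 238/470 = 50.6%, the Product team 233/515 = 45.2% → the Platform team
Overall: the Platform team 1120/2834 = 39.5%, the Product team 1072/3137 = 34.2% → the Platform team
The Platform team wins overall and in every ticket group — no reversal.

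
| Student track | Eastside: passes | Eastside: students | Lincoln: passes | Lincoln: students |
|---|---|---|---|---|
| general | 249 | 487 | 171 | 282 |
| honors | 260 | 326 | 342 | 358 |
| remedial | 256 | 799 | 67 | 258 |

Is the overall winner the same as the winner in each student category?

No

General: Eastside 249/487 = 51.1%, Lincoln 171/282 = 60.6% → Lincoln
Honors: Eastside 260/326 = 79.8%, Lincoln 342/358 = 95.5% → Lincoln
Remedial: Eastside 256/799 = 32.0%, Lincoln 67/258 = 26.0% → Eastside
Overall: Eastside 765/1612 = 47.5%, Lincoln 580/898 = 64.6% → Lincoln
Neither sweeps: Eastside wins 1 of 3 groups, Lincoln wins 2. Lincoln wins overall but not every group — no Simpson reversal.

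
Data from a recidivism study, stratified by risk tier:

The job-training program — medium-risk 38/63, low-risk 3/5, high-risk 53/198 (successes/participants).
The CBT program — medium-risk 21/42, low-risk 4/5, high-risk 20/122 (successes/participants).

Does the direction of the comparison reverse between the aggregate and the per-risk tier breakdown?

Medium-risk: the job-training program 38/63 = 60.3%, the CBT program 21/42 = 50.0% → the job-training program
Low-risk: the job-training program 3/5 = 60.0%, the CBT program 4/5 = 80.0% → the CBT program
High-risk: the job-training program 53/198 = 26.8%, the CBT program 20/122 = 16.4% → the job-training program
Overall: the job-training program 94/266 = 35.3%, the CBT program 45/169 = 26.6% → the job-training program
Neither sweeps: the job-training program wins 2 of 3 groups, the CBT program wins 1. The job-training program wins overall but not every group — no Simpson reversal.

No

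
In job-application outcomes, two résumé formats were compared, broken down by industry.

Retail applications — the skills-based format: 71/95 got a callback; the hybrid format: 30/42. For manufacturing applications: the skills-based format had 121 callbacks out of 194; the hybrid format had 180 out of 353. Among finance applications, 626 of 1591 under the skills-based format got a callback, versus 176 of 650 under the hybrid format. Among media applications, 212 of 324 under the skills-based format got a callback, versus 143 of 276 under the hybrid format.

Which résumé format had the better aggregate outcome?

Retail: the skills-based format 71/95 = 74.7%, the hybrid format 30/42 = 71.4% → the skills-based format
Manufacturing: the skills-based format 121/194 = 62.4%, the hybrid format 180/353 = 51.0% → the skills-based format
Finance: the skills-based format 626/1591 = 39.3%, the hybrid format 176/650 = 27.1% → the skills-based format
Media: the skills-based format 212/324 = 65.4%, the hybrid format 143/276 = 51.8% → the skills-based format
Overall: the skills-based format 1030/2204 = 46.7%, the hybrid format 529/1321 = 40.0% → the skills-based format

the skills-based format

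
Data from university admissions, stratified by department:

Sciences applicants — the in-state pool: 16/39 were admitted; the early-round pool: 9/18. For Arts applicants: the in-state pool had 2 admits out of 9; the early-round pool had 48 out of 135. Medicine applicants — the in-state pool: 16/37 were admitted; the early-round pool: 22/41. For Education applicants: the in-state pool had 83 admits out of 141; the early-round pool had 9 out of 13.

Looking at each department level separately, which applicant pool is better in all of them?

the early-round pool

Sciences: the in-state pool 16/39 = 41.0%, the early-round pool 9/18 = 50.0% → the early-round pool
Arts: the in-state pool 2/9 = 22.2%, the early-round pool 48/135 = 35.6% → the early-round pool
Medicine: the in-state pool 16/37 = 43.2%, the early-round pool 22/41 = 53.7% → the early-round pool
Education: the in-state pool 83/141 = 58.9%, the early-round pool 9/13 = 69.2% → the early-round pool
The early-round pool has the higher rate in all 4 groups.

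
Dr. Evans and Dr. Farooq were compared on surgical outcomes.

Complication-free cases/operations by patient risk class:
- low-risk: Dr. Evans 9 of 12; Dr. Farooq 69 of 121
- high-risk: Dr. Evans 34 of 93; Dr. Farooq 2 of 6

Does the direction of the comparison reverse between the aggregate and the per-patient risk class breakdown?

Low-risk: Dr. Evans 9/12 = 75.0%, Dr. Farooq 69/121 = 57.0% → Dr. Evans
High-risk: Dr. Evans 34/93 = 36.6%, Dr. Farooq 2/6 = 33.3% → Dr. Evans
Overall: Dr. Evans 43/105 = 41.0%, Dr. Farooq 71/127 = 55.9% → Dr. Farooq
Dr. Evans wins each patient risk group but Dr. Farooq wins overall — the comparison reverses. Dr. Evans's operations skew toward high-risk, which has a lower base rate.

Yes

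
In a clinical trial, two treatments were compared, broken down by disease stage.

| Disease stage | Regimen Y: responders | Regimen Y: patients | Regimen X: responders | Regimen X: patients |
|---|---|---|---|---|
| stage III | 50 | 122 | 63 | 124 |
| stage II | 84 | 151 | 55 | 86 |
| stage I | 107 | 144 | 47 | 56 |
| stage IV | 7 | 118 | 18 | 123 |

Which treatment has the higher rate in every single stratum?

Regimen X

Stage III: Regimen Y 50/122 = 41.0%, Regimen X 63/124 = 50.8% → Regimen X
Stage II: Regimen Y 84/151 = 55.6%, Regimen X 55/86 = 64.0% → Regimen X
Stage I: Regimen Y 107/144 = 74.3%, Regimen X 47/56 = 83.9% → Regimen X
Stage IV: Regimen Y 7/118 = 5.9%, Regimen X 18/123 = 14.6% → Regimen X
Regimen X has the higher rate in all 4 groups.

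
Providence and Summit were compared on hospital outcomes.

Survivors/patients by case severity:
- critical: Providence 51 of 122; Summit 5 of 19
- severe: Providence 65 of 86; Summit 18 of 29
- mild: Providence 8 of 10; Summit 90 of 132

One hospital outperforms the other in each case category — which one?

Providence

Critical: Providence 51/122 = 41.8%, Summit 5/19 = 26.3% → Providence
Severe: Providence 65/86 = 75.6%, Summit 18/29 = 62.1% → Providence
Mild: Providence 8/10 = 80.0%, Summit 90/132 = 68.2% → Providence
Providence has the higher rate in all 3 groups.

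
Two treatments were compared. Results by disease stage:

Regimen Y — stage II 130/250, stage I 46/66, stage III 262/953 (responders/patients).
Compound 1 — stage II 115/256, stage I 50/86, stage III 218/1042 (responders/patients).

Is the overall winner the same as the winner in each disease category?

Stage II: Regimen Y 130/250 = 52.0%, Compound 1 115/256 = 44.9% → Regimen Y
Stage I: Regimen Y 46/66 = 69.7%, Compound 1 50/86 = 58.1% → Regimen Y
Stage III: Regimen Y 262/953 = 27.5%, Compound 1 218/1042 = 20.9% → Regimen Y
Overall: Regimen Y 438/1269 = 34.5%, Compound 1 383/1384 = 27.7% → Regimen Y
Regimen Y wins overall and in every disease group — no reversal.

Yes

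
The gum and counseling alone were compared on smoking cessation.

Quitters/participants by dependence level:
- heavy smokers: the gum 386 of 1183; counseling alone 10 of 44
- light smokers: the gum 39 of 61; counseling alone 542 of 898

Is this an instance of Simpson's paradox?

Yes

Heavy smokers: the gum 386/1183 = 32.6%, counseling alone 10/44 = 22.7% → the gum
Light smokers: the gum 39/61 = 63.9%, counseling alone 542/898 = 60.4% → the gum
Overall: the gum 425/1244 = 34.2%, counseling alone 552/942 = 58.6% → counseling alone
The gum wins each dependence group but counseling alone wins overall — the comparison reverses. The gum's participants skew toward heavy smokers, which has a lower base rate.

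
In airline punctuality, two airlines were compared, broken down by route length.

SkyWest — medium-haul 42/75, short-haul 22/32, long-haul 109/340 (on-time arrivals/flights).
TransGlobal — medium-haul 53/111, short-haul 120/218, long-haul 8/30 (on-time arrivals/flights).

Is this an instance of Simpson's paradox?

Yes

Medium-haul: SkyWest 42/75 = 56.0%, TransGlobal 53/111 = 47.7% → SkyWest
Short-haul: SkyWest 22/32 = 68.8%, TransGlobal 120/218 = 55.0% → SkyWest
Long-haul: SkyWest 109/340 = 32.1%, TransGlobal 8/30 = 26.7% → SkyWest
Overall: SkyWest 173/447 = 38.7%, TransGlobal 181/359 = 50.4% → TransGlobal
SkyWest wins each route group but TransGlobal wins overall — the comparison reverses. SkyWest's flights skew toward long-haul, which has a lower base rate.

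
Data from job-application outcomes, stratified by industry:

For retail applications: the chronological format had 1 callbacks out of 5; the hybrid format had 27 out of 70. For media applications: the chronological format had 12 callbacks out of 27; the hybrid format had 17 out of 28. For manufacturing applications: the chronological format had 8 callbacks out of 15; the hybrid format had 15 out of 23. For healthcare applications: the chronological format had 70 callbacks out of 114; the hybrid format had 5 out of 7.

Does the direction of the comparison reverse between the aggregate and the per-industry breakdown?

Retail: the chronological format 1/5 = 20.0%, the hybrid format 27/70 = 38.6% → the hybrid format
Media: the chronological format 12/27 = 44.4%, the hybrid format 17/28 = 60.7% → the hybrid format
Manufacturing: the chronological format 8/15 = 53.3%, the hybrid format 15/23 = 65.2% → the hybrid format
Healthcare: the chronological format 70/114 = 61.4%, the hybrid format 5/7 = 71.4% → the hybrid format
Overall: the chronological format 91/161 = 56.5%, the hybrid format 64/128 = 50.0% → the chronological format
The hybrid format wins each industry group but the chronological format wins overall — the comparison reverses. The hybrid format's applications skew toward retail, which has a lower base rate.

Yes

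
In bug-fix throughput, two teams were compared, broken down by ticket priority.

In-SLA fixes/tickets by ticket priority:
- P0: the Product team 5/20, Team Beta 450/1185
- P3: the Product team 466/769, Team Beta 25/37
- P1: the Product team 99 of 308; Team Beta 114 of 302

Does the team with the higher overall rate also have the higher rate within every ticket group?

P0: the Product team 5/20 = 25.0%, Team Beta 450/1185 = 38.0% → Team Beta
P3: the Product team 466/769 = 60.6%, Team Beta 25/37 = 67.6% → Team Beta
P1: the Product team 99/308 = 32.1%, Team Beta 114/302 = 37.7% → Team Beta
Overall: the Product team 570/1097 = 52.0%, Team Beta 589/1524 = 38.6% → the Product team
Team Beta wins each ticket group but the Product team wins overall — the comparison reverses. Team Beta's tickets skew toward P0, which has a lower base rate.

No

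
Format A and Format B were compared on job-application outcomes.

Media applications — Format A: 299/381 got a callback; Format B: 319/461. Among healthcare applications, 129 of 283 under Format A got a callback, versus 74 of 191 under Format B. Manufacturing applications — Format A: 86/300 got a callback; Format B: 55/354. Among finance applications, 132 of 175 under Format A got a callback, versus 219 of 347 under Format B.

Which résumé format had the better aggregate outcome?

Media: Format A 299/381 = 78.5%, Format B 319/461 = 69.2% → Format A
Healthcare: Format A 129/283 = 45.6%, Format B 74/191 = 38.7% → Format A
Manufacturing: Format A 86/300 = 28.7%, Format B 55/354 = 15.5% → Format A
Finance: Format A 132/175 = 75.4%, Format B 219/347 = 63.1% → Format A
Overall: Format A 646/1139 = 56.7%, Format B 667/1353 = 49.3% → Format A

Format A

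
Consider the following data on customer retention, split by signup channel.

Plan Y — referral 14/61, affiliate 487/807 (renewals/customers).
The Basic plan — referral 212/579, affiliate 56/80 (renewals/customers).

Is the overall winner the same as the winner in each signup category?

No

Referral: Plan Y 14/61 = 23.0%, the Basic plan 212/579 = 36.6% → the Basic plan
Affiliate: Plan Y 487/807 = 60.3%, the Basic plan 56/80 = 70.0% → the Basic plan
Overall: Plan Y 501/868 = 57.7%, the Basic plan 268/659 = 40.7% → Plan Y
The Basic plan wins each signup group but Plan Y wins overall — the comparison reverses. The Basic plan's customers skew toward referral, which has a lower base rate.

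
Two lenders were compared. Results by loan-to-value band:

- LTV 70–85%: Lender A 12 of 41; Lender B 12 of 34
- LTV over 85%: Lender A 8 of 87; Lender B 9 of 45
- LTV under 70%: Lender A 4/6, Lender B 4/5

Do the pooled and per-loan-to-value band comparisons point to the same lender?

Yes

LTV 70–85%: Lender A 12/41 = 29.3%, Lender B 12/34 = 35.3% → Lender B
LTV over 85%: Lender A 8/87 = 9.2%, Lender B 9/45 = 20.0% → Lender B
LTV under 70%: Lender A 4/6 = 66.7%, Lender B 4/5 = 80.0% → Lender B
Overall: Lender A 24/134 = 17.9%, Lender B 25/84 = 29.8% → Lender B
Lender B wins overall and in every loan-to-value group — no reversal.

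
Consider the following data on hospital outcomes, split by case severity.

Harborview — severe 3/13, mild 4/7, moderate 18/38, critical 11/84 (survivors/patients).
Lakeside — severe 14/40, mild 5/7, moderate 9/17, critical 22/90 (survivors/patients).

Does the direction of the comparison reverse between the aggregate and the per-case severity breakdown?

Severe: Harborview 3/13 = 23.1%, Lakeside 14/40 = 35.0% → Lakeside
Mild: Harborview 4/7 = 57.1%, Lakeside 5/7 = 71.4% → Lakeside
Moderate: Harborview 18/38 = 47.4%, Lakeside 9/17 = 52.9% → Lakeside
Critical: Harborview 11/84 = 13.1%, Lakeside 22/90 = 24.4% → Lakeside
Overall: Harborview 36/142 = 25.4%, Lakeside 50/154 = 32.5% → Lakeside
Lakeside wins overall and in every case group — no reversal.

No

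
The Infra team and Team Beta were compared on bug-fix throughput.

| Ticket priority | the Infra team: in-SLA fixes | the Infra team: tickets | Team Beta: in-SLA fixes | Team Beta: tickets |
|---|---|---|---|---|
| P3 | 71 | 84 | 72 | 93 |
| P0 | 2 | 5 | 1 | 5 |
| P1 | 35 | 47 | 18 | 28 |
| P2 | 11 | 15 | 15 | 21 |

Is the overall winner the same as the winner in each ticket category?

P3: the Infra team 71/84 = 84.5%, Team Beta 72/93 = 77.4% → the Infra team
P0: the Infra team 2/5 = 40.0%, Team Beta 1/5 = 20.0% → the Infra team
P1: the Infra team 35/47 = 74.5%, Team Beta 18/28 = 64.3% → the Infra team
P2: the Infra team 11/15 = 73.3%, Team Beta 15/21 = 71.4% → the Infra team
Overall: the Infra team 119/151 = 78.8%, Team Beta 106/147 = 72.1% → the Infra team
The Infra team wins overall and in every ticket group — no reversal.

Yes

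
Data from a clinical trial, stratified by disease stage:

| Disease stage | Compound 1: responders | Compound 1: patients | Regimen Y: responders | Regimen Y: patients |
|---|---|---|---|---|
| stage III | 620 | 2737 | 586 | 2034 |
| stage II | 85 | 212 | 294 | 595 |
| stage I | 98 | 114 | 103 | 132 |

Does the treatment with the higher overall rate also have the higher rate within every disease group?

Stage III: Compound 1 620/2737 = 22.7%, Regimen Y 586/2034 = 28.8% → Regimen Y
Stage II: Compound 1 85/212 = 40.1%, Regimen Y 294/595 = 49.4% → Regimen Y
Stage I: Compound 1 98/114 = 86.0%, Regimen Y 103/132 = 78.0% → Compound 1
Overall: Compound 1 803/3063 = 26.2%, Regimen Y 983/2761 = 35.6% → Regimen Y
Neither sweeps: Compound 1 wins 1 of 3 groups, Regimen Y wins 2. Regimen Y wins overall but not every group — no Simpson reversal.

No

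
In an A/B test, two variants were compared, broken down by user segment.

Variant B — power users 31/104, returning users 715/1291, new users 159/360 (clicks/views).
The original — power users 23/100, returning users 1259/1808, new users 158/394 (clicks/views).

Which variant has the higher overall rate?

Power users: Variant B 31/104 = 29.8%, the original 23/100 = 23.0% → Variant B
Returning users: Variant B 715/1291 = 55.4%, the original 1259/1808 = 69.6% → the original
New users: Variant B 159/360 = 44.2%, the original 158/394 = 40.1% → Variant B
Overall: Variant B 905/1755 = 51.6%, the original 1440/2302 = 62.6% → the original
(Neither sweeps every user group, but the original has the higher pooled rate.)

the original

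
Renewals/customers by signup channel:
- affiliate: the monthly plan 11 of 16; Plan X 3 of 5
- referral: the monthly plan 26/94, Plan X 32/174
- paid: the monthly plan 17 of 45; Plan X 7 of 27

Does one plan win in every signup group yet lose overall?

No

Affiliate: the monthly plan 11/16 = 68.8%, Plan X 3/5 = 60.0% → the monthly plan
Referral: the monthly plan 26/94 = 27.7%, Plan X 32/174 = 18.4% → the monthly plan
Paid: the monthly plan 17/45 = 37.8%, Plan X 7/27 = 25.9% → the monthly plan
Overall: the monthly plan 54/155 = 34.8%, Plan X 42/206 = 20.4% → the monthly plan
The monthly plan wins overall and in every signup group — no reversal.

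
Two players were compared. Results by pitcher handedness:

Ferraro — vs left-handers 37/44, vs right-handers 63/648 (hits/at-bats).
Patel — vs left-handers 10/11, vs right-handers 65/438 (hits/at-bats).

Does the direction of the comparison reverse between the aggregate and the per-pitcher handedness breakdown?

No

Vs left-handers: Ferraro 37/44 = 84.1%, Patel 10/11 = 90.9% → Patel
Vs right-handers: Ferraro 63/648 = 9.7%, Patel 65/438 = 14.8% → Patel
Overall: Ferraro 100/692 = 14.5%, Patel 75/449 = 16.7% → Patel
Patel wins overall and in every pitcher group — no reversal.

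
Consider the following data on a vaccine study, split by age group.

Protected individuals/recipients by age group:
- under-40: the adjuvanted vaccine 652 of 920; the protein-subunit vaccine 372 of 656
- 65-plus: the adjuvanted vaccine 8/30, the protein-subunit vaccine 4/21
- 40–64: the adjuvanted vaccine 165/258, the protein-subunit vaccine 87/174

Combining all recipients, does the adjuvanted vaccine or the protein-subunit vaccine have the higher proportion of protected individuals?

Under-40: the adjuvanted vaccine 652/920 = 70.9%, the protein-subunit vaccine 372/656 = 56.7% → the adjuvanted vaccine
65-plus: the adjuvanted vaccine 8/30 = 26.7%, the protein-subunit vaccine 4/21 = 19.0% → the adjuvanted vaccine
40–64: the adjuvanted vaccine 165/258 = 64.0%, the protein-subunit vaccine 87/174 = 50.0% → the adjuvanted vaccine
Overall: the adjuvanted vaccine 825/1208 = 68.3%, the protein-subunit vaccine 463/851 = 54.4% → the adjuvanted vaccine

the adjuvanted vaccine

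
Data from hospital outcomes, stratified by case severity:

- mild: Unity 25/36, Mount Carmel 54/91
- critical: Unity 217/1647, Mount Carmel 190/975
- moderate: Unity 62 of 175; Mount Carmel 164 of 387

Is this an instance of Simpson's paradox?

No

Mild: Unity 25/36 = 69.4%, Mount Carmel 54/91 = 59.3% → Unity
Critical: Unity 217/1647 = 13.2%, Mount Carmel 190/975 = 19.5% → Mount Carmel
Moderate: Unity 62/175 = 35.4%, Mount Carmel 164/387 = 42.4% → Mount Carmel
Overall: Unity 304/1858 = 16.4%, Mount Carmel 408/1453 = 28.1% → Mount Carmel
Neither sweeps: Unity wins 1 of 3 groups, Mount Carmel wins 2. Mount Carmel wins overall but not every group — no Simpson reversal.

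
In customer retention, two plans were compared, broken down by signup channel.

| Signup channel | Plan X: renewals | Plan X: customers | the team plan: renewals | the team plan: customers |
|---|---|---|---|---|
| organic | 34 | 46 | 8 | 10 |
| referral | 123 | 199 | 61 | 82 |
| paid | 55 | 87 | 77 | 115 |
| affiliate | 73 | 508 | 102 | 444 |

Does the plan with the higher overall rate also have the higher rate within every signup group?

Organic: Plan X 34/46 = 73.9%, the team plan 8/10 = 80.0% → the team plan
Referral: Plan X 123/199 = 61.8%, the team plan 61/82 = 74.4% → the team plan
Paid: Plan X 55/87 = 63.2%, the team plan 77/115 = 67.0% → the team plan
Affiliate: Plan X 73/508 = 14.4%, the team plan 102/444 = 23.0% → the team plan
Overall: Plan X 285/840 = 33.9%, the team plan 248/651 = 38.1% → the team plan
The team plan wins overall and in every signup group — no reversal.

Yes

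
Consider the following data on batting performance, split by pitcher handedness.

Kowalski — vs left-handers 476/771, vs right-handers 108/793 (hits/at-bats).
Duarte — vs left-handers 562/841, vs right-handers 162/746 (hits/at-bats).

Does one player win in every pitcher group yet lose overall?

Vs left-handers: Kowalski 476/771 = 61.7%, Duarte 562/841 = 66.8% → Duarte
Vs right-handers: Kowalski 108/793 = 13.6%, Duarte 162/746 = 21.7% → Duarte
Overall: Kowalski 584/1564 = 37.3%, Duarte 724/1587 = 45.6% → Duarte
Duarte wins overall and in every pitcher group — no reversal.

No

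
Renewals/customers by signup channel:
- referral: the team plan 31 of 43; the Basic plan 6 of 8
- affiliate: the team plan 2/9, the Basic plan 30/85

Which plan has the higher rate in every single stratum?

the Basic plan

Referral: the team plan 31/43 = 72.1%, the Basic plan 6/8 = 75.0% → the Basic plan
Affiliate: the team plan 2/9 = 22.2%, the Basic plan 30/85 = 35.3% → the Basic plan
The Basic plan has the higher rate in both groups.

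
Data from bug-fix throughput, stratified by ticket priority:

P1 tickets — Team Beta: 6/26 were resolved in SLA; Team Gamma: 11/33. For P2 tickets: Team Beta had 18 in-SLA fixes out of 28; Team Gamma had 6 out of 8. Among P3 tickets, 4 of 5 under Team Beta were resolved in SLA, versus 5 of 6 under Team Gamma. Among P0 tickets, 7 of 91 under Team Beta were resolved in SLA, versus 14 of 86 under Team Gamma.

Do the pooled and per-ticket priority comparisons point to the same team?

P1: Team Beta 6/26 = 23.1%, Team Gamma 11/33 = 33.3% → Team Gamma
P2: Team Beta 18/28 = 64.3%, Team Gamma 6/8 = 75.0% → Team Gamma
P3: Team Beta 4/5 = 80.0%, Team Gamma 5/6 = 83.3% → Team Gamma
P0: Team Beta 7/91 = 7.7%, Team Gamma 14/86 = 16.3% → Team Gamma
Overall: Team Beta 35/150 = 23.3%, Team Gamma 36/133 = 27.1% → Team Gamma
Team Gamma wins overall and in every ticket group — no reversal.

Yes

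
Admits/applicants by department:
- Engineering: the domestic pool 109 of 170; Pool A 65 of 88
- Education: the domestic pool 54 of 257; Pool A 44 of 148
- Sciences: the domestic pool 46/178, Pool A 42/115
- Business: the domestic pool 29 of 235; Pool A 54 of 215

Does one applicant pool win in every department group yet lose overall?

No

Engineering: the domestic pool 109/170 = 64.1%, Pool A 65/88 = 73.9% → Pool A
Education: the domestic pool 54/257 = 21.0%, Pool A 44/148 = 29.7% → Pool A
Sciences: the domestic pool 46/178 = 25.8%, Pool A 42/115 = 36.5% → Pool A
Business: the domestic pool 29/235 = 12.3%, Pool A 54/215 = 25.1% → Pool A
Overall: the domestic pool 238/840 = 28.3%, Pool A 205/566 = 36.2% → Pool A
Pool A wins overall and in every department group — no reversal.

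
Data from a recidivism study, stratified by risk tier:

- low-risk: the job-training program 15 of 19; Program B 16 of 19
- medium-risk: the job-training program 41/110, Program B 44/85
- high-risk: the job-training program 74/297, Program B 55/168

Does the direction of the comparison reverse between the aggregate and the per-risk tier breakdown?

No

Low-risk: the job-training program 15/19 = 78.9%, Program B 16/19 = 84.2% → Program B
Medium-risk: the job-training program 41/110 = 37.3%, Program B 44/85 = 51.8% → Program B
High-risk: the job-training program 74/297 = 24.9%, Program B 55/168 = 32.7% → Program B
Overall: the job-training program 130/426 = 30.5%, Program B 115/272 = 42.3% → Program B
Program B wins overall and in every risk group — no reversal.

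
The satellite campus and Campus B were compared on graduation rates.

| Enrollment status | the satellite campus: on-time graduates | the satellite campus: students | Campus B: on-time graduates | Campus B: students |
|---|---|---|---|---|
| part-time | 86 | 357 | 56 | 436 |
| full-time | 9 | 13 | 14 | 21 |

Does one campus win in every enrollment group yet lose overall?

Part-time: the satellite campus 86/357 = 24.1%, Campus B 56/436 = 12.8% → the satellite campus
Full-time: the satellite campus 9/13 = 69.2%, Campus B 14/21 = 66.7% → the satellite campus
Overall: the satellite campus 95/370 = 25.7%, Campus B 70/457 = 15.3% → the satellite campus
The satellite campus wins overall and in every enrollment group — no reversal.

No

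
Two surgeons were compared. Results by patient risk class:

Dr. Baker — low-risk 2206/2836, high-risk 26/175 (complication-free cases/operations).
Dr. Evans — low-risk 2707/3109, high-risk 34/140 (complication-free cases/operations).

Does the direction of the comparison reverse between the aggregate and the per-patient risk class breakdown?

Low-risk: Dr. Baker 2206/2836 = 77.8%, Dr. Evans 2707/3109 = 87.1% → Dr. Evans
High-risk: Dr. Baker 26/175 = 14.9%, Dr. Evans 34/140 = 24.3% → Dr. Evans
Overall: Dr. Baker 2232/3011 = 74.1%, Dr. Evans 2741/3249 = 84.4% → Dr. Evans
Dr. Evans wins overall and in every patient risk group — no reversal.

No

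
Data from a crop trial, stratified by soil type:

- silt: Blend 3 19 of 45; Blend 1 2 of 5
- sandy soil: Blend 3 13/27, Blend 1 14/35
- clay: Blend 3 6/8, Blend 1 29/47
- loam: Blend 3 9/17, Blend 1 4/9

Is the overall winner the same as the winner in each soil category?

Silt: Blend 3 19/45 = 42.2%, Blend 1 2/5 = 40.0% → Blend 3
Sandy soil: Blend 3 13/27 = 48.1%, Blend 1 14/35 = 40.0% → Blend 3
Clay: Blend 3 6/8 = 75.0%, Blend 1 29/47 = 61.7% → Blend 3
Loam: Blend 3 9/17 = 52.9%, Blend 1 4/9 = 44.4% → Blend 3
Overall: Blend 3 47/97 = 48.5%, Blend 1 49/96 = 51.0% → Blend 1
Blend 3 wins each soil group but Blend 1 wins overall — the comparison reverses. Blend 3's plots skew toward silt, which has a lower base rate.

No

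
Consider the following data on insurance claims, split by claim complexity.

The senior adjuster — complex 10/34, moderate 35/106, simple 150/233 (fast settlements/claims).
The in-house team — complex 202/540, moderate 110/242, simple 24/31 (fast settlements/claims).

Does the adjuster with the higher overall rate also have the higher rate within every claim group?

No

Complex: the senior adjuster 10/34 = 29.4%, the in-house team 202/540 = 37.4% → the in-house team
Moderate: the senior adjuster 35/106 = 33.0%, the in-house team 110/242 = 45.5% → the in-house team
Simple: the senior adjuster 150/233 = 64.4%, the in-house team 24/31 = 77.4% → the in-house team
Overall: the senior adjuster 195/373 = 52.3%, the in-house team 336/813 = 41.3% → the senior adjuster
The in-house team wins each claim group but the senior adjuster wins overall — the comparison reverses. The in-house team's claims skew toward complex, which has a lower base rate.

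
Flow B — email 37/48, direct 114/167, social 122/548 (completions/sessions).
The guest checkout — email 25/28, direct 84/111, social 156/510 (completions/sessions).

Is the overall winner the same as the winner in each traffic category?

Yes

Email: Flow B 37/48 = 77.1%, the guest checkout 25/28 = 89.3% → the guest checkout
Direct: Flow B 114/167 = 68.3%, the guest checkout 84/111 = 75.7% → the guest checkout
Social: Flow B 122/548 = 22.3%, the guest checkout 156/510 = 30.6% → the guest checkout
Overall: Flow B 273/763 = 35.8%, the guest checkout 265/649 = 40.8% → the guest checkout
The guest checkout wins overall and in every traffic group — no reversal.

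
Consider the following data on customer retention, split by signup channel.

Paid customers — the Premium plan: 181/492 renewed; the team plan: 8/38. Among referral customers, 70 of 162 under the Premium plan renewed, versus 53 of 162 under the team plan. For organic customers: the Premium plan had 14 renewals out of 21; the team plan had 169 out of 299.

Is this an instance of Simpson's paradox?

Paid: the Premium plan 181/492 = 36.8%, the team plan 8/38 = 21.1% → the Premium plan
Referral: the Premium plan 70/162 = 43.2%, the team plan 53/162 = 32.7% → the Premium plan
Organic: the Premium plan 14/21 = 66.7%, the team plan 169/299 = 56.5% → the Premium plan
Overall: the Premium plan 265/675 = 39.3%, the team plan 230/499 = 46.1% → the team plan
The Premium plan wins each signup group but the team plan wins overall — the comparison reverses. The Premium plan's customers skew toward paid, which has a lower base rate.

Yes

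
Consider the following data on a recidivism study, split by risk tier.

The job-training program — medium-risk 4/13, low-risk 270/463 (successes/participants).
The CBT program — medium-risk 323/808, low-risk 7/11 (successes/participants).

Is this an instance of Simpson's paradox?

Medium-risk: the job-training program 4/13 = 30.8%, the CBT program 323/808 = 40.0% → the CBT program
Low-risk: the job-training program 270/463 = 58.3%, the CBT program 7/11 = 63.6% → the CBT program
Overall: the job-training program 274/476 = 57.6%, the CBT program 330/819 = 40.3% → the job-training program
The CBT program wins each risk group but the job-training program wins overall — the comparison reverses. The CBT program's participants skew toward medium-risk, which has a lower base rate.

Yes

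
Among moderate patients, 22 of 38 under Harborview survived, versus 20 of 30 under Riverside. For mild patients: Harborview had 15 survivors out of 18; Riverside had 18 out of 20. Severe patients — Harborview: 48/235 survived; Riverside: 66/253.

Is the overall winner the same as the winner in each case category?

Yes

Moderate: Harborview 22/38 = 57.9%, Riverside 20/30 = 66.7% → Riverside
Mild: Harborview 15/18 = 83.3%, Riverside 18/20 = 90.0% → Riverside
Severe: Harborview 48/235 = 20.4%, Riverside 66/253 = 26.1% → Riverside
Overall: Harborview 85/291 = 29.2%, Riverside 104/303 = 34.3% → Riverside
Riverside wins overall and in every case group — no reversal.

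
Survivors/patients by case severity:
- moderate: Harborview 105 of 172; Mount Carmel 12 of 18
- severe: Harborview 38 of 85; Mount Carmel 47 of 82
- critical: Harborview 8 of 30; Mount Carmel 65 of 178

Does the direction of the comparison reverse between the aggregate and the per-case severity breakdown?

Moderate: Harborview 105/172 = 61.0%, Mount Carmel 12/18 = 66.7% → Mount Carmel
Severe: Harborview 38/85 = 44.7%, Mount Carmel 47/82 = 57.3% → Mount Carmel
Critical: Harborview 8/30 = 26.7%, Mount Carmel 65/178 = 36.5% → Mount Carmel
Overall: Harborview 151/287 = 52.6%, Mount Carmel 124/278 = 44.6% → Harborview
Mount Carmel wins each case group but Harborview wins overall — the comparison reverses. Mount Carmel's patients skew toward critical, which has a lower base rate.

Yes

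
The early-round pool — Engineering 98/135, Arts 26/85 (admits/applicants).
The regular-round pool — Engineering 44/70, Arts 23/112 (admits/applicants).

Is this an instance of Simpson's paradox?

Engineering: the early-round pool 98/135 = 72.6%, the regular-round pool 44/70 = 62.9% → the early-round pool
Arts: the early-round pool 26/85 = 30.6%, the regular-round pool 23/112 = 20.5% → the early-round pool
Overall: the early-round pool 124/220 = 56.4%, the regular-round pool 67/182 = 36.8% → the early-round pool
The early-round pool wins overall and in every department group — no reversal.

No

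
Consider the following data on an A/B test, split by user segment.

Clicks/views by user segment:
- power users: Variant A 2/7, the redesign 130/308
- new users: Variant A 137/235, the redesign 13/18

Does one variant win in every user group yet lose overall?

Power users: Variant A 2/7 = 28.6%, the redesign 130/308 = 42.2% → the redesign
New users: Variant A 137/235 = 58.3%, the redesign 13/18 = 72.2% → the redesign
Overall: Variant A 139/242 = 57.4%, the redesign 143/326 = 43.9% → Variant A
The redesign wins each user group but Variant A wins overall — the comparison reverses. The redesign's views skew toward power users, which has a lower base rate.

Yes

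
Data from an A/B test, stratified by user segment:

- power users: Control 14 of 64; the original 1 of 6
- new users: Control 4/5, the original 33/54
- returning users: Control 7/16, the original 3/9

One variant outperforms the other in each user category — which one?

Control

Power users: Control 14/64 = 21.9%, the original 1/6 = 16.7% → Control
New users: Control 4/5 = 80.0%, the original 33/54 = 61.1% → Control
Returning users: Control 7/16 = 43.8%, the original 3/9 = 33.3% → Control
Control has the higher rate in all 3 groups.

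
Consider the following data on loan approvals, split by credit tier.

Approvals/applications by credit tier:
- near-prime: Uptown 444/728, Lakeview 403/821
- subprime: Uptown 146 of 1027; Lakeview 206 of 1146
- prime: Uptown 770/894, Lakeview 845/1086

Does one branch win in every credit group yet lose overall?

No

Near-prime: Uptown 444/728 = 61.0%, Lakeview 403/821 = 49.1% → Uptown
Subprime: Uptown 146/1027 = 14.2%, Lakeview 206/1146 = 18.0% → Lakeview
Prime: Uptown 770/894 = 86.1%, Lakeview 845/1086 = 77.8% → Uptown
Overall: Uptown 1360/2649 = 51.3%, Lakeview 1454/3053 = 47.6% → Uptown
Neither sweeps: Uptown wins 2 of 3 groups, Lakeview wins 1. Uptown wins overall but not every group — no Simpson reversal.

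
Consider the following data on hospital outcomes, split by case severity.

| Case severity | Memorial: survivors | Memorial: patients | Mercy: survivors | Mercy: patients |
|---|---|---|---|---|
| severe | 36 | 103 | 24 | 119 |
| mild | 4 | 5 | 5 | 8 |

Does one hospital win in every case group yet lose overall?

No

Severe: Memorial 36/103 = 35.0%, Mercy 24/119 = 20.2% → Memorial
Mild: Memorial 4/5 = 80.0%, Mercy 5/8 = 62.5% → Memorial
Overall: Memorial 40/108 = 37.0%, Mercy 29/127 = 22.8% → Memorial
Memorial wins overall and in every case group — no reversal.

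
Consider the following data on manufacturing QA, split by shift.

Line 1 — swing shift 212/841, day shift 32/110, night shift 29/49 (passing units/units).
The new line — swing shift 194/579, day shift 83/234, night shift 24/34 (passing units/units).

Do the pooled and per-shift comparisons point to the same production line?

Swing shift: Line 1 212/841 = 25.2%, the new line 194/579 = 33.5% → the new line
Day shift: Line 1 32/110 = 29.1%, the new line 83/234 = 35.5% → the new line
Night shift: Line 1 29/49 = 59.2%, the new line 24/34 = 70.6% → the new line
Overall: Line 1 273/1000 = 27.3%, the new line 301/847 = 35.5% → the new line
The new line wins overall and in every shift group — no reversal.

Yes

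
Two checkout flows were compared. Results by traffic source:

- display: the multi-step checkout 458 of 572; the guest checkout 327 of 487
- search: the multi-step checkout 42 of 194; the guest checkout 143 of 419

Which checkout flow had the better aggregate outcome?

Display: the multi-step checkout 458/572 = 80.1%, the guest checkout 327/487 = 67.1% → the multi-step checkout
Search: the multi-step checkout 42/194 = 21.6%, the guest checkout 143/419 = 34.1% → the guest checkout
Overall: the multi-step checkout 500/766 = 65.3%, the guest checkout 470/906 = 51.9% → the multi-step checkout
(Neither sweeps every traffic group, but the multi-step checkout has the higher pooled rate.)

the multi-step checkout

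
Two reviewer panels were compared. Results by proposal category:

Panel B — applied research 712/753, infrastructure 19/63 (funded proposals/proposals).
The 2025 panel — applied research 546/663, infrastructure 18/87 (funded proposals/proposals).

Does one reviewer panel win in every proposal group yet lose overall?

Applied research: Panel B 712/753 = 94.6%, the 2025 panel 546/663 = 82.4% → Panel B
Infrastructure: Panel B 19/63 = 30.2%, the 2025 panel 18/87 = 20.7% → Panel B
Overall: Panel B 731/816 = 89.6%, the 2025 panel 564/750 = 75.2% → Panel B
Panel B wins overall and in every proposal group — no reversal.

No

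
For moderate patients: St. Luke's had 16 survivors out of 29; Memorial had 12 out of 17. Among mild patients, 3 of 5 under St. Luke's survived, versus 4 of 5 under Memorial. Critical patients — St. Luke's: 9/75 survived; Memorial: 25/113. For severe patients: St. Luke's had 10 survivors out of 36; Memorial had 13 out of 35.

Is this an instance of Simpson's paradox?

Moderate: St. Luke's 16/29 = 55.2%, Memorial 12/17 = 70.6% → Memorial
Mild: St. Luke's 3/5 = 60.0%, Memorial 4/5 = 80.0% → Memorial
Critical: St. Luke's 9/75 = 12.0%, Memorial 25/113 = 22.1% → Memorial
Severe: St. Luke's 10/36 = 27.8%, Memorial 13/35 = 37.1% → Memorial
Overall: St. Luke's 38/145 = 26.2%, Memorial 54/170 = 31.8% → Memorial
Memorial wins overall and in every case group — no reversal.

No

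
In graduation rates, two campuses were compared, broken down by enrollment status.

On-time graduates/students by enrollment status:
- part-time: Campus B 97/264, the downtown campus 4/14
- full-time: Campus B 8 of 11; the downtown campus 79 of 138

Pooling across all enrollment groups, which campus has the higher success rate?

the downtown campus

Part-time: Campus B 97/264 = 36.7%, the downtown campus 4/14 = 28.6% → Campus B
Full-time: Campus B 8/11 = 72.7%, the downtown campus 79/138 = 57.2% → Campus B
Overall: Campus B 105/275 = 38.2%, the downtown campus 83/152 = 54.6% → the downtown campus
(Campus B wins every enrollment group but the downtown campus wins overall — Campus B's students skew toward the low-rate part-time group.)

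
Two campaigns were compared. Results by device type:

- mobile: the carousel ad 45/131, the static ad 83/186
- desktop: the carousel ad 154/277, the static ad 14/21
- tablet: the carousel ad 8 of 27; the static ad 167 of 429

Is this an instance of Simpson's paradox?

Yes

Mobile: the carousel ad 45/131 = 34.4%, the static ad 83/186 = 44.6% → the static ad
Desktop: the carousel ad 154/277 = 55.6%, the static ad 14/21 = 66.7% → the static ad
Tablet: the carousel ad 8/27 = 29.6%, the static ad 167/429 = 38.9% → the static ad
Overall: the carousel ad 207/435 = 47.6%, the static ad 264/636 = 41.5% → the carousel ad
The static ad wins each device group but the carousel ad wins overall — the comparison reverses. The static ad's impressions skew toward tablet, which has a lower base rate.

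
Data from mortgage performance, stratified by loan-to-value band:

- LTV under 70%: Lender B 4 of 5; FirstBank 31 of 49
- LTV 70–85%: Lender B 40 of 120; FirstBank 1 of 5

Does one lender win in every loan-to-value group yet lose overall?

Yes

LTV under 70%: Lender B 4/5 = 80.0%, FirstBank 31/49 = 63.3% → Lender B
LTV 70–85%: Lender B 40/120 = 33.3%, FirstBank 1/5 = 20.0% → Lender B
Overall: Lender B 44/125 = 35.2%, FirstBank 32/54 = 59.3% → FirstBank
Lender B wins each loan-to-value group but FirstBank wins overall — the comparison reverses. Lender B's loans skew toward LTV 70–85%, which has a lower base rate.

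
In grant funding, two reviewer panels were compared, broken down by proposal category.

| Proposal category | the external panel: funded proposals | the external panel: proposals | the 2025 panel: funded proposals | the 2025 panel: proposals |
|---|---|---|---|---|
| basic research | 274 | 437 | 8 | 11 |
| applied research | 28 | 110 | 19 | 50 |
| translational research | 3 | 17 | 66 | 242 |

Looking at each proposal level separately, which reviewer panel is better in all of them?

the 2025 panel

Basic research: the external panel 274/437 = 62.7%, the 2025 panel 8/11 = 72.7% → the 2025 panel
Applied research: the external panel 28/110 = 25.5%, the 2025 panel 19/50 = 38.0% → the 2025 panel
Translational research: the external panel 3/17 = 17.6%, the 2025 panel 66/242 = 27.3% → the 2025 panel
The 2025 panel has the higher rate in all 3 groups.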